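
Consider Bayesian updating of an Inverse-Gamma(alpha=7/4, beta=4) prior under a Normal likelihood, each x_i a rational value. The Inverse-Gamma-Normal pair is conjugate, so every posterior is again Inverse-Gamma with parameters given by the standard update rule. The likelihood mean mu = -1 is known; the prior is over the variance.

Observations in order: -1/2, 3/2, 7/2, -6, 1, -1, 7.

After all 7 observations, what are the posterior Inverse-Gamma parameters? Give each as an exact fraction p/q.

alpha=21/4, beta=511/8

obs 1: x=-1/2 → posterior Inverse-Gamma(9/4, 33/8)
obs 2: x=3/2 → posterior Inverse-Gamma(11/4, 29/4)
obs 3: x=7/2 → posterior Inverse-Gamma(13/4, 139/8)
obs 4: x=-6 → posterior Inverse-Gamma(15/4, 239/8)
obs 5: x=1 → posterior Inverse-Gamma(17/4, 255/8)
obs 6: x=-1 → posterior Inverse-Gamma(19/4, 255/8)
obs 7: x=7 → posterior Inverse-Gamma(21/4, 511/8)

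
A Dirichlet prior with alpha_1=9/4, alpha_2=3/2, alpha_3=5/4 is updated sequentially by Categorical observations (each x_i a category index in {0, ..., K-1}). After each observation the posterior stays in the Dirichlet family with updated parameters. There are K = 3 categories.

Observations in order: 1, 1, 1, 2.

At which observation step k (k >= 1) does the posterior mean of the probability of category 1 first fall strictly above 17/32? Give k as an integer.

k = 3

obs 1: x=1 → posterior Dirichlet(9/4, 5/2, 5/4)
obs 2: x=1 → posterior Dirichlet(9/4, 7/2, 5/4)
obs 3: x=1 → posterior Dirichlet(9/4, 9/2, 5/4)
obs 4: x=2 → posterior Dirichlet(9/4, 9/2, 9/4)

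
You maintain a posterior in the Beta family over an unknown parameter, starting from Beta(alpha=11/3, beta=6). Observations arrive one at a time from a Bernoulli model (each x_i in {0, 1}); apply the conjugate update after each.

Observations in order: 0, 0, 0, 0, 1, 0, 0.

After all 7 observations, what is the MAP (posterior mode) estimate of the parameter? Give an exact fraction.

obs 1: x=0 → posterior Beta(11/3, 7)
obs 2: x=0 → posterior Beta(11/3, 8)
obs 3: x=0 → posterior Beta(11/3, 9)
obs 4: x=0 → posterior Beta(11/3, 10)
obs 5: x=1 → posterior Beta(14/3, 10)
obs 6: x=0 → posterior Beta(14/3, 11)
obs 7: x=0 → posterior Beta(14/3, 12)

1/4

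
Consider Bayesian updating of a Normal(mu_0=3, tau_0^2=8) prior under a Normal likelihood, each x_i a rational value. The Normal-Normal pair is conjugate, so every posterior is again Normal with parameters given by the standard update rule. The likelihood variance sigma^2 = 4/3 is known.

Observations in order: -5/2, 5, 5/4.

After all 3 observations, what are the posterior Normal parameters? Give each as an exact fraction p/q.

obs 1: x=-5/2 → posterior Normal(-12/7, 8/7)
obs 2: x=5 → posterior Normal(18/13, 8/13)
obs 3: x=5/4 → posterior Normal(51/38, 8/19)

mu_0=51/38, tau_0^2=8/19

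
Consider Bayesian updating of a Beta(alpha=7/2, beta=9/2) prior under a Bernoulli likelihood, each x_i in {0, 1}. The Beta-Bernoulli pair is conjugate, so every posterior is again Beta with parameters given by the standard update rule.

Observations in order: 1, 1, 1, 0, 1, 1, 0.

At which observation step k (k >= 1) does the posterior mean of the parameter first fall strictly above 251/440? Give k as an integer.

k = 3

obs 1: x=1 → posterior Beta(9/2, 9/2)
obs 2: x=1 → posterior Beta(11/2, 9/2)
obs 3: x=1 → posterior Beta(13/2, 9/2)
obs 4: x=0 → posterior Beta(13/2, 11/2)
obs 5: x=1 → posterior Beta(15/2, 11/2)
obs 6: x=1 → posterior Beta(17/2, 11/2)
obs 7: x=0 → posterior Beta(17/2, 13/2)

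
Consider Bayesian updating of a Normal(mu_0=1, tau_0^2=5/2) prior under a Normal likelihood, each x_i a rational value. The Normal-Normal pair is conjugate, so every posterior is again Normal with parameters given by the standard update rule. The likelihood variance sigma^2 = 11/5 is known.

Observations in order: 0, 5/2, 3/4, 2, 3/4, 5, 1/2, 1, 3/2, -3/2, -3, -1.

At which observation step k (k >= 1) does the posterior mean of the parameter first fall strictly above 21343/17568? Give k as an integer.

k = 4

obs 1: x=0 → posterior Normal(22/47, 55/47)
obs 2: x=5/2 → posterior Normal(169/144, 55/72)
obs 3: x=3/4 → posterior Normal(413/388, 55/97)
obs 4: x=2 → posterior Normal(613/488, 55/122)
obs 5: x=3/4 → posterior Normal(172/147, 55/147)
obs 6: x=5 → posterior Normal(297/172, 55/172)
obs 7: x=1/2 → posterior Normal(619/394, 55/197)
obs 8: x=1 → posterior Normal(223/148, 55/222)
obs 9: x=3/2 → posterior Normal(372/247, 55/247)
obs 10: x=-3/2 → posterior Normal(669/544, 55/272)
obs 11: x=-3 → posterior Normal(173/198, 5/27)
obs 12: x=-1 → posterior Normal(67/92, 55/322)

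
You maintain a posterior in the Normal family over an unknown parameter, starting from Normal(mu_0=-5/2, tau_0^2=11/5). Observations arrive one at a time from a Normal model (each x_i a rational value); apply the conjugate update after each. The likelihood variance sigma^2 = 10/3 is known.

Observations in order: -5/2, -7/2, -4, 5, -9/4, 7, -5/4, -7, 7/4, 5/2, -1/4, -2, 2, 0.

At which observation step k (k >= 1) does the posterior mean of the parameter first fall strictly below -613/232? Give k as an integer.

obs 1: x=-5/2 → posterior Normal(-5/2, 110/83)
obs 2: x=-7/2 → posterior Normal(-323/116, 55/58)
obs 3: x=-4 → posterior Normal(-455/149, 110/149)
obs 4: x=5 → posterior Normal(-145/91, 55/91)
obs 5: x=-9/4 → posterior Normal(-1457/860, 22/43)
obs 6: x=7 → posterior Normal(-533/992, 55/124)
obs 7: x=-5/4 → posterior Normal(-349/562, 110/281)
obs 8: x=-7 → posterior Normal(-811/628, 55/157)
obs 9: x=7/4 → posterior Normal(-1391/1388, 110/347)
obs 10: x=5/2 → posterior Normal(-1061/1520, 11/38)
obs 11: x=-1/4 → posterior Normal(-547/826, 110/413)
obs 12: x=-2 → posterior Normal(-679/892, 55/223)
obs 13: x=2 → posterior Normal(-547/958, 110/479)
obs 14: x=0 → posterior Normal(-547/1024, 55/256)

k = 2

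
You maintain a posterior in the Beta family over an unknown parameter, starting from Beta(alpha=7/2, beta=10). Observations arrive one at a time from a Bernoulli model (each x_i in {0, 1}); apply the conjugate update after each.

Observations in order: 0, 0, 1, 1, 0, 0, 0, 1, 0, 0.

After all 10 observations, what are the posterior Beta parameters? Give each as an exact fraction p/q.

alpha=13/2, beta=17

obs 1: x=0 → posterior Beta(7/2, 11)
obs 2: x=0 → posterior Beta(7/2, 12)
obs 3: x=1 → posterior Beta(9/2, 12)
obs 4: x=1 → posterior Beta(11/2, 12)
obs 5: x=0 → posterior Beta(11/2, 13)
obs 6: x=0 → posterior Beta(11/2, 14)
obs 7: x=0 → posterior Beta(11/2, 15)
obs 8: x=1 → posterior Beta(13/2, 15)
obs 9: x=0 → posterior Beta(13/2, 16)
obs 10: x=0 → posterior Beta(13/2, 17)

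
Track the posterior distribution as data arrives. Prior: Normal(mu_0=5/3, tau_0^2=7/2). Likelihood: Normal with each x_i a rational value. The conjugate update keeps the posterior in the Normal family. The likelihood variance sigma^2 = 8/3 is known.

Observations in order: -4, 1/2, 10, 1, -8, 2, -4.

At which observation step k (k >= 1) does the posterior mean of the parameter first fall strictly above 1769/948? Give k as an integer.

k = 3

obs 1: x=-4 → posterior Normal(-172/111, 56/37)
obs 2: x=1/2 → posterior Normal(-281/348, 28/29)
obs 3: x=10 → posterior Normal(979/474, 56/79)
obs 4: x=1 → posterior Normal(221/120, 14/25)
obs 5: x=-8 → posterior Normal(97/726, 56/121)
obs 6: x=2 → posterior Normal(349/852, 28/71)
obs 7: x=-4 → posterior Normal(-155/978, 56/163)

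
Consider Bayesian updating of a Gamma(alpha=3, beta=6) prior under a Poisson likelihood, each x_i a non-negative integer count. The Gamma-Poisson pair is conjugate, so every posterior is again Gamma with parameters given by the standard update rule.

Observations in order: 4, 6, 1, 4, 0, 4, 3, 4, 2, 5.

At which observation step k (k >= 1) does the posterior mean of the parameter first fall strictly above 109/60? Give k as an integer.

k = 6

obs 1: x=4 → posterior Gamma(7, 7)
obs 2: x=6 → posterior Gamma(13, 8)
obs 3: x=1 → posterior Gamma(14, 9)
obs 4: x=4 → posterior Gamma(18, 10)
obs 5: x=0 → posterior Gamma(18, 11)
obs 6: x=4 → posterior Gamma(22, 12)
obs 7: x=3 → posterior Gamma(25, 13)
obs 8: x=4 → posterior Gamma(29, 14)
obs 9: x=2 → posterior Gamma(31, 15)
obs 10: x=5 → posterior Gamma(36, 16)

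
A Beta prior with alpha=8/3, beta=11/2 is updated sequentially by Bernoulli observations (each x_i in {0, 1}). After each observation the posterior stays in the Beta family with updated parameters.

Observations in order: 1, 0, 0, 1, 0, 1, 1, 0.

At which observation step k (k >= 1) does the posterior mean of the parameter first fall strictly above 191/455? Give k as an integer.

k = 7

obs 1: x=1 → posterior Beta(11/3, 11/2)
obs 2: x=0 → posterior Beta(11/3, 13/2)
obs 3: x=0 → posterior Beta(11/3, 15/2)
obs 4: x=1 → posterior Beta(14/3, 15/2)
obs 5: x=0 → posterior Beta(14/3, 17/2)
obs 6: x=1 → posterior Beta(17/3, 17/2)
obs 7: x=1 → posterior Beta(20/3, 17/2)
obs 8: x=0 → posterior Beta(20/3, 19/2)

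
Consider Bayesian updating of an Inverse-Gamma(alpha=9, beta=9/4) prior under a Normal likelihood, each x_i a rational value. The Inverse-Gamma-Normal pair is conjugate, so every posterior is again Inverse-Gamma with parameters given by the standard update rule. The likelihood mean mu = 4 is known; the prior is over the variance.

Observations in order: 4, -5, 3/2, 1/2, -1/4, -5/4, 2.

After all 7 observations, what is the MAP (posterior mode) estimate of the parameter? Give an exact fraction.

1229/216

obs 1: x=4 → posterior Inverse-Gamma(19/2, 9/4)
obs 2: x=-5 → posterior Inverse-Gamma(10, 171/4)
obs 3: x=3/2 → posterior Inverse-Gamma(21/2, 367/8)
obs 4: x=1/2 → posterior Inverse-Gamma(11, 52)
obs 5: x=-1/4 → posterior Inverse-Gamma(23/2, 1953/32)
obs 6: x=-5/4 → posterior Inverse-Gamma(12, 1197/16)
obs 7: x=2 → posterior Inverse-Gamma(25/2, 1229/16)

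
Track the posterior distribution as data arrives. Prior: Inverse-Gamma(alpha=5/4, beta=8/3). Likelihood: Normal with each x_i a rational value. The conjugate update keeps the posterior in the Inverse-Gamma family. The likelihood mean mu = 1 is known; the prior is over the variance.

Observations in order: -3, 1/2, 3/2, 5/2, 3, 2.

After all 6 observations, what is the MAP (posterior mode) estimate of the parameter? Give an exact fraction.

obs 1: x=-3 → posterior Inverse-Gamma(7/4, 32/3)
obs 2: x=1/2 → posterior Inverse-Gamma(9/4, 259/24)
obs 3: x=3/2 → posterior Inverse-Gamma(11/4, 131/12)
obs 4: x=5/2 → posterior Inverse-Gamma(13/4, 289/24)
obs 5: x=3 → posterior Inverse-Gamma(15/4, 337/24)
obs 6: x=2 → posterior Inverse-Gamma(17/4, 349/24)

349/126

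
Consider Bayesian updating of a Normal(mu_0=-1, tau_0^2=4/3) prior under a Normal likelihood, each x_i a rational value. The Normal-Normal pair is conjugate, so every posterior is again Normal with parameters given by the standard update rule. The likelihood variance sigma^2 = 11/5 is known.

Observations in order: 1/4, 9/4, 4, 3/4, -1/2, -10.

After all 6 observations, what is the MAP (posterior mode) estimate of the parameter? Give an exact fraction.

-98/153

obs 1: x=1/4 → posterior Normal(-28/53, 44/53)
obs 2: x=9/4 → posterior Normal(17/73, 44/73)
obs 3: x=4 → posterior Normal(97/93, 44/93)
obs 4: x=3/4 → posterior Normal(112/113, 44/113)
obs 5: x=-1/2 → posterior Normal(102/133, 44/133)
obs 6: x=-10 → posterior Normal(-98/153, 44/153)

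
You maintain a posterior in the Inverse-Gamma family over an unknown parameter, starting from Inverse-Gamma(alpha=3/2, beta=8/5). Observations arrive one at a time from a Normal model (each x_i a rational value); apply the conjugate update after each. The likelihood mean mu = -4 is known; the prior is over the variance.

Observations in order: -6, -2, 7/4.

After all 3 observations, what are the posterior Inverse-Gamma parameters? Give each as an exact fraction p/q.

alpha=3, beta=3541/160

obs 1: x=-6 → posterior Inverse-Gamma(2, 18/5)
obs 2: x=-2 → posterior Inverse-Gamma(5/2, 28/5)
obs 3: x=7/4 → posterior Inverse-Gamma(3, 3541/160)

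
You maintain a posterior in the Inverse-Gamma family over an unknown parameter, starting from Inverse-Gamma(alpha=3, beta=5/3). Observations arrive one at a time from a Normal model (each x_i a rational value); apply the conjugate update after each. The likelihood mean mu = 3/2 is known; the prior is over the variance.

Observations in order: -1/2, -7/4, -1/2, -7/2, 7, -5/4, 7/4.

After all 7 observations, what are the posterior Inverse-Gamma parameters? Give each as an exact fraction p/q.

obs 1: x=-1/2 → posterior Inverse-Gamma(7/2, 11/3)
obs 2: x=-7/4 → posterior Inverse-Gamma(4, 859/96)
obs 3: x=-1/2 → posterior Inverse-Gamma(9/2, 1051/96)
obs 4: x=-7/2 → posterior Inverse-Gamma(5, 2251/96)
obs 5: x=7 → posterior Inverse-Gamma(11/2, 3703/96)
obs 6: x=-5/4 → posterior Inverse-Gamma(6, 2033/48)
obs 7: x=7/4 → posterior Inverse-Gamma(13/2, 4069/96)

alpha=13/2, beta=4069/96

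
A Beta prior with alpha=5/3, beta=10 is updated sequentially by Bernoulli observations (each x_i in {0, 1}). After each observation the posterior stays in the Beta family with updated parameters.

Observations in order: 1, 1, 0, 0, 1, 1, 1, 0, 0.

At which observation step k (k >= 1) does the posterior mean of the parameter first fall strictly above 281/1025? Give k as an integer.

k = 5

obs 1: x=1 → posterior Beta(8/3, 10)
obs 2: x=1 → posterior Beta(11/3, 10)
obs 3: x=0 → posterior Beta(11/3, 11)
obs 4: x=0 → posterior Beta(11/3, 12)
obs 5: x=1 → posterior Beta(14/3, 12)
obs 6: x=1 → posterior Beta(17/3, 12)
obs 7: x=1 → posterior Beta(20/3, 12)
obs 8: x=0 → posterior Beta(20/3, 13)
obs 9: x=0 → posterior Beta(20/3, 14)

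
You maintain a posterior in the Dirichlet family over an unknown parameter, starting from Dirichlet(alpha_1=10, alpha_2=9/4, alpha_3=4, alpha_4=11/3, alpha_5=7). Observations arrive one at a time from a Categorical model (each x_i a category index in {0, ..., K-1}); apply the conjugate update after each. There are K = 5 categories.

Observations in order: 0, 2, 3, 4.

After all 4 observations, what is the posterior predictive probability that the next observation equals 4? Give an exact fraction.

96/371

obs 1: x=0 → posterior Dirichlet(11, 9/4, 4, 11/3, 7)
obs 2: x=2 → posterior Dirichlet(11, 9/4, 5, 11/3, 7)
obs 3: x=3 → posterior Dirichlet(11, 9/4, 5, 14/3, 7)
obs 4: x=4 → posterior Dirichlet(11, 9/4, 5, 14/3, 8)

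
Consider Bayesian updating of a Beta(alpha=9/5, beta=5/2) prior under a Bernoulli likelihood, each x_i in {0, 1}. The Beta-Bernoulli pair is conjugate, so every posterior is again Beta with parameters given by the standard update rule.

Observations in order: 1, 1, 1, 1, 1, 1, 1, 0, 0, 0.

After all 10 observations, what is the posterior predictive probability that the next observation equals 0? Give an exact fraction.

5/13

obs 1: x=1 → posterior Beta(14/5, 5/2)
obs 2: x=1 → posterior Beta(19/5, 5/2)
obs 3: x=1 → posterior Beta(24/5, 5/2)
obs 4: x=1 → posterior Beta(29/5, 5/2)
obs 5: x=1 → posterior Beta(34/5, 5/2)
obs 6: x=1 → posterior Beta(39/5, 5/2)
obs 7: x=1 → posterior Beta(44/5, 5/2)
obs 8: x=0 → posterior Beta(44/5, 7/2)
obs 9: x=0 → posterior Beta(44/5, 9/2)
obs 10: x=0 → posterior Beta(44/5, 11/2)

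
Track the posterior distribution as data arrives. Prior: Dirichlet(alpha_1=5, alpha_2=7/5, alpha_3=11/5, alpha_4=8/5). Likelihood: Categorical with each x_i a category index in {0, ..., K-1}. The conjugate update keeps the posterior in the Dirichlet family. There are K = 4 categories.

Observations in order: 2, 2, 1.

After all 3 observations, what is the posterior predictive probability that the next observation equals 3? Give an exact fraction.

obs 1: x=2 → posterior Dirichlet(5, 7/5, 16/5, 8/5)
obs 2: x=2 → posterior Dirichlet(5, 7/5, 21/5, 8/5)
obs 3: x=1 → posterior Dirichlet(5, 12/5, 21/5, 8/5)

4/33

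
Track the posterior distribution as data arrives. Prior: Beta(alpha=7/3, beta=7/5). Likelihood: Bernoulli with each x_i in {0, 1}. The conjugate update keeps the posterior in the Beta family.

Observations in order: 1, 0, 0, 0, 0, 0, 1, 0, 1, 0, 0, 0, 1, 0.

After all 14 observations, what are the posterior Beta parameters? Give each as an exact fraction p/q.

obs 1: x=1 → posterior Beta(10/3, 7/5)
obs 2: x=0 → posterior Beta(10/3, 12/5)
obs 3: x=0 → posterior Beta(10/3, 17/5)
obs 4: x=0 → posterior Beta(10/3, 22/5)
obs 5: x=0 → posterior Beta(10/3, 27/5)
obs 6: x=0 → posterior Beta(10/3, 32/5)
obs 7: x=1 → posterior Beta(13/3, 32/5)
obs 8: x=0 → posterior Beta(13/3, 37/5)
obs 9: x=1 → posterior Beta(16/3, 37/5)
obs 10: x=0 → posterior Beta(16/3, 42/5)
obs 11: x=0 → posterior Beta(16/3, 47/5)
obs 12: x=0 → posterior Beta(16/3, 52/5)
obs 13: x=1 → posterior Beta(19/3, 52/5)
obs 14: x=0 → posterior Beta(19/3, 57/5)

alpha=19/3, beta=57/5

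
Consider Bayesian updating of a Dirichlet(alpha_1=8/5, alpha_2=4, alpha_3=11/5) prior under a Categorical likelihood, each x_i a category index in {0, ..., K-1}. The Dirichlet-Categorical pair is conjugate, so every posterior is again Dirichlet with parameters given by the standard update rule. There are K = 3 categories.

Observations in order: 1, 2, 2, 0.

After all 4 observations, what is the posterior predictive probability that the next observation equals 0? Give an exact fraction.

obs 1: x=1 → posterior Dirichlet(8/5, 5, 11/5)
obs 2: x=2 → posterior Dirichlet(8/5, 5, 16/5)
obs 3: x=2 → posterior Dirichlet(8/5, 5, 21/5)
obs 4: x=0 → posterior Dirichlet(13/5, 5, 21/5)

13/59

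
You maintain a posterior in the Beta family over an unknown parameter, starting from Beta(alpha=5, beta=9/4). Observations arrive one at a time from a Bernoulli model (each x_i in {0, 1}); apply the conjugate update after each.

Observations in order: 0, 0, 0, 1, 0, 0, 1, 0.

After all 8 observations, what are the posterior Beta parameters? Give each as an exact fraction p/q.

alpha=7, beta=33/4

obs 1: x=0 → posterior Beta(5, 13/4)
obs 2: x=0 → posterior Beta(5, 17/4)
obs 3: x=0 → posterior Beta(5, 21/4)
obs 4: x=1 → posterior Beta(6, 21/4)
obs 5: x=0 → posterior Beta(6, 25/4)
obs 6: x=0 → posterior Beta(6, 29/4)
obs 7: x=1 → posterior Beta(7, 29/4)
obs 8: x=0 → posterior Beta(7, 33/4)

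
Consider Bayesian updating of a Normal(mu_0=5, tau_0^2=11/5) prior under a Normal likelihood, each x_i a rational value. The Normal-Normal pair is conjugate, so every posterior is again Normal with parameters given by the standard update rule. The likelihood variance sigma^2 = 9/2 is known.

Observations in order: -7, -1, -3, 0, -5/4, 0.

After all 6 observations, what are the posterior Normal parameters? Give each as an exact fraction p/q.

obs 1: x=-7 → posterior Normal(71/67, 99/67)
obs 2: x=-1 → posterior Normal(49/89, 99/89)
obs 3: x=-3 → posterior Normal(-17/111, 33/37)
obs 4: x=0 → posterior Normal(-17/133, 99/133)
obs 5: x=-5/4 → posterior Normal(-89/310, 99/155)
obs 6: x=0 → posterior Normal(-89/354, 33/59)

mu_0=-89/354, tau_0^2=33/59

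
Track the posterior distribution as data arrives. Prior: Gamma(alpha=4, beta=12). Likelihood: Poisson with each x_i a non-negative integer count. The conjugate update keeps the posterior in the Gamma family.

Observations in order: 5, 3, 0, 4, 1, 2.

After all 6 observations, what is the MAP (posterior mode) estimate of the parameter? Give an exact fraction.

1

obs 1: x=5 → posterior Gamma(9, 13)
obs 2: x=3 → posterior Gamma(12, 14)
obs 3: x=0 → posterior Gamma(12, 15)
obs 4: x=4 → posterior Gamma(16, 16)
obs 5: x=1 → posterior Gamma(17, 17)
obs 6: x=2 → posterior Gamma(19, 18)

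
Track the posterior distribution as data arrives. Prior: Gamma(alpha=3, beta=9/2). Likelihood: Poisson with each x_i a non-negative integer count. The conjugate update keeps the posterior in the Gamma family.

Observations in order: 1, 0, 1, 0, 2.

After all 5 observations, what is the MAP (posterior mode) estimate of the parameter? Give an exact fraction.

12/19

obs 1: x=1 → posterior Gamma(4, 11/2)
obs 2: x=0 → posterior Gamma(4, 13/2)
obs 3: x=1 → posterior Gamma(5, 15/2)
obs 4: x=0 → posterior Gamma(5, 17/2)
obs 5: x=2 → posterior Gamma(7, 19/2)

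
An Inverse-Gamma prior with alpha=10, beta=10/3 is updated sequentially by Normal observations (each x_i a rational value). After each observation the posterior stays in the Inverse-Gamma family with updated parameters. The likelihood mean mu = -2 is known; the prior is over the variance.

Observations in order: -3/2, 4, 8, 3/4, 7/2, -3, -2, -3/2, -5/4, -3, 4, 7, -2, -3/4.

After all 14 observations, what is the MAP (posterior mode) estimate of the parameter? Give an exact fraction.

obs 1: x=-3/2 → posterior Inverse-Gamma(21/2, 83/24)
obs 2: x=4 → posterior Inverse-Gamma(11, 515/24)
obs 3: x=8 → posterior Inverse-Gamma(23/2, 1715/24)
obs 4: x=3/4 → posterior Inverse-Gamma(12, 7223/96)
obs 5: x=7/2 → posterior Inverse-Gamma(25/2, 8675/96)
obs 6: x=-3 → posterior Inverse-Gamma(13, 8723/96)
obs 7: x=-2 → posterior Inverse-Gamma(27/2, 8723/96)
obs 8: x=-3/2 → posterior Inverse-Gamma(14, 8735/96)
obs 9: x=-5/4 → posterior Inverse-Gamma(29/2, 4381/48)
obs 10: x=-3 → posterior Inverse-Gamma(15, 4405/48)
obs 11: x=4 → posterior Inverse-Gamma(31/2, 5269/48)
obs 12: x=7 → posterior Inverse-Gamma(16, 7213/48)
obs 13: x=-2 → posterior Inverse-Gamma(33/2, 7213/48)
obs 14: x=-3/4 → posterior Inverse-Gamma(17, 14501/96)

14501/1728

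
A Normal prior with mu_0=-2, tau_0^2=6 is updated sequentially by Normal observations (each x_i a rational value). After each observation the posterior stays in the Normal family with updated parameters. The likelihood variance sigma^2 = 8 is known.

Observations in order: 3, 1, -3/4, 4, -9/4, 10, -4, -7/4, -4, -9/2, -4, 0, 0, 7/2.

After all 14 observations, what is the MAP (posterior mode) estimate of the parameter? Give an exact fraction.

obs 1: x=3 → posterior Normal(1/7, 24/7)
obs 2: x=1 → posterior Normal(2/5, 12/5)
obs 3: x=-3/4 → posterior Normal(7/52, 24/13)
obs 4: x=4 → posterior Normal(55/64, 3/2)
obs 5: x=-9/4 → posterior Normal(7/19, 24/19)
obs 6: x=10 → posterior Normal(37/22, 12/11)
obs 7: x=-4 → posterior Normal(1, 24/25)
obs 8: x=-7/4 → posterior Normal(79/112, 6/7)
obs 9: x=-4 → posterior Normal(1/4, 24/31)
obs 10: x=-9/2 → posterior Normal(-23/136, 12/17)
obs 11: x=-4 → posterior Normal(-71/148, 24/37)
obs 12: x=0 → posterior Normal(-71/160, 3/5)
obs 13: x=0 → posterior Normal(-71/172, 24/43)
obs 14: x=7/2 → posterior Normal(-29/184, 12/23)

-29/184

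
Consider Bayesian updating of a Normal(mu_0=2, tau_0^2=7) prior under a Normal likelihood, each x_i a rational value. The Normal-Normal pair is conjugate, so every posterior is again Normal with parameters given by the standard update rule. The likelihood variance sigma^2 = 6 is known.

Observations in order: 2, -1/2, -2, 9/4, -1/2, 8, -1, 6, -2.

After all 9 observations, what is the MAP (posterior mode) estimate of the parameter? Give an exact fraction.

17/12

obs 1: x=2 → posterior Normal(2, 42/13)
obs 2: x=-1/2 → posterior Normal(9/8, 21/10)
obs 3: x=-2 → posterior Normal(17/54, 14/9)
obs 4: x=9/4 → posterior Normal(97/136, 21/17)
obs 5: x=-1/2 → posterior Normal(83/164, 42/41)
obs 6: x=8 → posterior Normal(307/192, 7/8)
obs 7: x=-1 → posterior Normal(279/220, 42/55)
obs 8: x=6 → posterior Normal(447/248, 21/31)
obs 9: x=-2 → posterior Normal(17/12, 14/23)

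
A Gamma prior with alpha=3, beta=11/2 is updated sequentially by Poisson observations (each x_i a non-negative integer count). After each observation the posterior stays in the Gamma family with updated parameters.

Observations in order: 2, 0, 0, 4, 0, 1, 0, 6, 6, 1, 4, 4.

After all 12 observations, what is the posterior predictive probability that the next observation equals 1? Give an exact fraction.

obs 1: x=2 → posterior Gamma(5, 13/2)
obs 2: x=0 → posterior Gamma(5, 15/2)
obs 3: x=0 → posterior Gamma(5, 17/2)
obs 4: x=4 → posterior Gamma(9, 19/2)
obs 5: x=0 → posterior Gamma(9, 21/2)
obs 6: x=1 → posterior Gamma(10, 23/2)
obs 7: x=0 → posterior Gamma(10, 25/2)
obs 8: x=6 → posterior Gamma(16, 27/2)
obs 9: x=6 → posterior Gamma(22, 29/2)
obs 10: x=1 → posterior Gamma(23, 31/2)
obs 11: x=4 → posterior Gamma(27, 33/2)
obs 12: x=4 → posterior Gamma(31, 35/2)

45551330252366326796508627319708466529846191406250/152214200233450528559804138174517974884637692126081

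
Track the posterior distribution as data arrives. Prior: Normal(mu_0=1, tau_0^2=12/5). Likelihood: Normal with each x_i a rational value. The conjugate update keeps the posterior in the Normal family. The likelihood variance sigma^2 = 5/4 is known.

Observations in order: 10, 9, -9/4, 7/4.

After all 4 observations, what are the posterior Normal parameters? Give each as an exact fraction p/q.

mu_0=913/217, tau_0^2=60/217

obs 1: x=10 → posterior Normal(505/73, 60/73)
obs 2: x=9 → posterior Normal(937/121, 60/121)
obs 3: x=-9/4 → posterior Normal(829/169, 60/169)
obs 4: x=7/4 → posterior Normal(913/217, 60/217)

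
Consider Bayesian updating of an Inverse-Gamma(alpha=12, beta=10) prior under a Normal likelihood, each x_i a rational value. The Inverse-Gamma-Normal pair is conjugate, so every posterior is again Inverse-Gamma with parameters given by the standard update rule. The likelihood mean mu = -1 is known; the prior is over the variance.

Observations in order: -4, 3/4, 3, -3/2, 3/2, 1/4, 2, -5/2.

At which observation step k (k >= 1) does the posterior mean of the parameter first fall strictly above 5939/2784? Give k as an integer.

k = 7

obs 1: x=-4 → posterior Inverse-Gamma(25/2, 29/2)
obs 2: x=3/4 → posterior Inverse-Gamma(13, 513/32)
obs 3: x=3 → posterior Inverse-Gamma(27/2, 769/32)
obs 4: x=-3/2 → posterior Inverse-Gamma(14, 773/32)
obs 5: x=3/2 → posterior Inverse-Gamma(29/2, 873/32)
obs 6: x=1/4 → posterior Inverse-Gamma(15, 449/16)
obs 7: x=2 → posterior Inverse-Gamma(31/2, 521/16)
obs 8: x=-5/2 → posterior Inverse-Gamma(16, 539/16)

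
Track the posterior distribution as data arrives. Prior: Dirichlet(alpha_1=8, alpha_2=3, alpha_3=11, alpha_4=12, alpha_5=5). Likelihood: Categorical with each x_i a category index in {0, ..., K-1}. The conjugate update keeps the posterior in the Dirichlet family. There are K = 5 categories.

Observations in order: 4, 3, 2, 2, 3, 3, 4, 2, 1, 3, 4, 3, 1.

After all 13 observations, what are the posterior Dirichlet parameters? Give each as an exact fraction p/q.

obs 1: x=4 → posterior Dirichlet(8, 3, 11, 12, 6)
obs 2: x=3 → posterior Dirichlet(8, 3, 11, 13, 6)
obs 3: x=2 → posterior Dirichlet(8, 3, 12, 13, 6)
obs 4: x=2 → posterior Dirichlet(8, 3, 13, 13, 6)
obs 5: x=3 → posterior Dirichlet(8, 3, 13, 14, 6)
obs 6: x=3 → posterior Dirichlet(8, 3, 13, 15, 6)
obs 7: x=4 → posterior Dirichlet(8, 3, 13, 15, 7)
obs 8: x=2 → posterior Dirichlet(8, 3, 14, 15, 7)
obs 9: x=1 → posterior Dirichlet(8, 4, 14, 15, 7)
obs 10: x=3 → posterior Dirichlet(8, 4, 14, 16, 7)
obs 11: x=4 → posterior Dirichlet(8, 4, 14, 16, 8)
obs 12: x=3 → posterior Dirichlet(8, 4, 14, 17, 8)
obs 13: x=1 → posterior Dirichlet(8, 5, 14, 17, 8)

alpha_1=8, alpha_2=5, alpha_3=14, alpha_4=17, alpha_5=8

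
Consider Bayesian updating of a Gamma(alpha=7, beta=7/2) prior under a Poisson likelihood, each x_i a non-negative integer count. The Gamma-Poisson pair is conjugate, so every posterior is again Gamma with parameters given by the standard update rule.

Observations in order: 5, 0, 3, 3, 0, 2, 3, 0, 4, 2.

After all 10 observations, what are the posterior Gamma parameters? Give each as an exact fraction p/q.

obs 1: x=5 → posterior Gamma(12, 9/2)
obs 2: x=0 → posterior Gamma(12, 11/2)
obs 3: x=3 → posterior Gamma(15, 13/2)
obs 4: x=3 → posterior Gamma(18, 15/2)
obs 5: x=0 → posterior Gamma(18, 17/2)
obs 6: x=2 → posterior Gamma(20, 19/2)
obs 7: x=3 → posterior Gamma(23, 21/2)
obs 8: x=0 → posterior Gamma(23, 23/2)
obs 9: x=4 → posterior Gamma(27, 25/2)
obs 10: x=2 → posterior Gamma(29, 27/2)

alpha=29, beta=27/2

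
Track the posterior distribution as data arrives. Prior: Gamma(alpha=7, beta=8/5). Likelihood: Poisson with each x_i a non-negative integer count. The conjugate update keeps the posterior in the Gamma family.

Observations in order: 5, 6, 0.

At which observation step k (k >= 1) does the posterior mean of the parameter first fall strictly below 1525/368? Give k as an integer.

k = 3

obs 1: x=5 → posterior Gamma(12, 13/5)
obs 2: x=6 → posterior Gamma(18, 18/5)
obs 3: x=0 → posterior Gamma(18, 23/5)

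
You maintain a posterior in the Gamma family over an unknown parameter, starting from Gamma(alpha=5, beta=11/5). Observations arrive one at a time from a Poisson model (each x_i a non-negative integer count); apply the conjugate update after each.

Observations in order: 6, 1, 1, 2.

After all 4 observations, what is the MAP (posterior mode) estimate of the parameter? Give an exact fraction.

70/31

obs 1: x=6 → posterior Gamma(11, 16/5)
obs 2: x=1 → posterior Gamma(12, 21/5)
obs 3: x=1 → posterior Gamma(13, 26/5)
obs 4: x=2 → posterior Gamma(15, 31/5)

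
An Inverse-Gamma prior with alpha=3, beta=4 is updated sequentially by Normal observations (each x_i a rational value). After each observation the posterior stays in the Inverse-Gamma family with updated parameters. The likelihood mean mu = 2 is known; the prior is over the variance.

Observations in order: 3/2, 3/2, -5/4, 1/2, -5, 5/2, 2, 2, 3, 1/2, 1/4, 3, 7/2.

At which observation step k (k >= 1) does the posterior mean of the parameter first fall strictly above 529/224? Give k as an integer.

obs 1: x=3/2 → posterior Inverse-Gamma(7/2, 33/8)
obs 2: x=3/2 → posterior Inverse-Gamma(4, 17/4)
obs 3: x=-5/4 → posterior Inverse-Gamma(9/2, 305/32)
obs 4: x=1/2 → posterior Inverse-Gamma(5, 341/32)
obs 5: x=-5 → posterior Inverse-Gamma(11/2, 1125/32)
obs 6: x=5/2 → posterior Inverse-Gamma(6, 1129/32)
obs 7: x=2 → posterior Inverse-Gamma(13/2, 1129/32)
obs 8: x=2 → posterior Inverse-Gamma(7, 1129/32)
obs 9: x=3 → posterior Inverse-Gamma(15/2, 1145/32)
obs 10: x=1/2 → posterior Inverse-Gamma(8, 1181/32)
obs 11: x=1/4 → posterior Inverse-Gamma(17/2, 615/16)
obs 12: x=3 → posterior Inverse-Gamma(9, 623/16)
obs 13: x=7/2 → posterior Inverse-Gamma(19/2, 641/16)

k = 3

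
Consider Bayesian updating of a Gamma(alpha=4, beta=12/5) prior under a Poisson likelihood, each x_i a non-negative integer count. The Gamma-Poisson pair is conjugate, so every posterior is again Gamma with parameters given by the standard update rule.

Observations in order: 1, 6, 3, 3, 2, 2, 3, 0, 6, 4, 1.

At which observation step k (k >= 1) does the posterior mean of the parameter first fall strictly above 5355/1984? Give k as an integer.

obs 1: x=1 → posterior Gamma(5, 17/5)
obs 2: x=6 → posterior Gamma(11, 22/5)
obs 3: x=3 → posterior Gamma(14, 27/5)
obs 4: x=3 → posterior Gamma(17, 32/5)
obs 5: x=2 → posterior Gamma(19, 37/5)
obs 6: x=2 → posterior Gamma(21, 42/5)
obs 7: x=3 → posterior Gamma(24, 47/5)
obs 8: x=0 → posterior Gamma(24, 52/5)
obs 9: x=6 → posterior Gamma(30, 57/5)
obs 10: x=4 → posterior Gamma(34, 62/5)
obs 11: x=1 → posterior Gamma(35, 67/5)

k = 10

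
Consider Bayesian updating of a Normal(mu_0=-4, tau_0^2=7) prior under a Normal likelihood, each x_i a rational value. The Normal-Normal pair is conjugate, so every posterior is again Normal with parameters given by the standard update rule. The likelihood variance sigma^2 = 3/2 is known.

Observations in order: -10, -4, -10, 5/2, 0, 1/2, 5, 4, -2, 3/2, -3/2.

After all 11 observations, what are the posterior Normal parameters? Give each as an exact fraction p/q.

obs 1: x=-10 → posterior Normal(-152/17, 21/17)
obs 2: x=-4 → posterior Normal(-208/31, 21/31)
obs 3: x=-10 → posterior Normal(-116/15, 7/15)
obs 4: x=5/2 → posterior Normal(-313/59, 21/59)
obs 5: x=0 → posterior Normal(-313/73, 21/73)
obs 6: x=1/2 → posterior Normal(-102/29, 7/29)
obs 7: x=5 → posterior Normal(-236/101, 21/101)
obs 8: x=4 → posterior Normal(-36/23, 21/115)
obs 9: x=-2 → posterior Normal(-208/129, 7/43)
obs 10: x=3/2 → posterior Normal(-17/13, 21/143)
obs 11: x=-3/2 → posterior Normal(-208/157, 21/157)

mu_0=-208/157, tau_0^2=21/157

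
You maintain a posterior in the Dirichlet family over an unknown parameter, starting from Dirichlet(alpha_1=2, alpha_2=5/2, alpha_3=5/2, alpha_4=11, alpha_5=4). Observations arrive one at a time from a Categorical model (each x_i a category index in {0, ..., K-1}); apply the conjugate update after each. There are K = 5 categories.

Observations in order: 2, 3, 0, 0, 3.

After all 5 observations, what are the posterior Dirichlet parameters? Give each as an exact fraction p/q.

obs 1: x=2 → posterior Dirichlet(2, 5/2, 7/2, 11, 4)
obs 2: x=3 → posterior Dirichlet(2, 5/2, 7/2, 12, 4)
obs 3: x=0 → posterior Dirichlet(3, 5/2, 7/2, 12, 4)
obs 4: x=0 → posterior Dirichlet(4, 5/2, 7/2, 12, 4)
obs 5: x=3 → posterior Dirichlet(4, 5/2, 7/2, 13, 4)

alpha_1=4, alpha_2=5/2, alpha_3=7/2, alpha_4=13, alpha_5=4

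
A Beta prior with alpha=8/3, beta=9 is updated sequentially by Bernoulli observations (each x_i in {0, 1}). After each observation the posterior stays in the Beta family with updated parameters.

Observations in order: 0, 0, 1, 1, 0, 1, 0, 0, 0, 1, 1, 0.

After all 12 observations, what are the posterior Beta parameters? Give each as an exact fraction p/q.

obs 1: x=0 → posterior Beta(8/3, 10)
obs 2: x=0 → posterior Beta(8/3, 11)
obs 3: x=1 → posterior Beta(11/3, 11)
obs 4: x=1 → posterior Beta(14/3, 11)
obs 5: x=0 → posterior Beta(14/3, 12)
obs 6: x=1 → posterior Beta(17/3, 12)
obs 7: x=0 → posterior Beta(17/3, 13)
obs 8: x=0 → posterior Beta(17/3, 14)
obs 9: x=0 → posterior Beta(17/3, 15)
obs 10: x=1 → posterior Beta(20/3, 15)
obs 11: x=1 → posterior Beta(23/3, 15)
obs 12: x=0 → posterior Beta(23/3, 16)

alpha=23/3, beta=16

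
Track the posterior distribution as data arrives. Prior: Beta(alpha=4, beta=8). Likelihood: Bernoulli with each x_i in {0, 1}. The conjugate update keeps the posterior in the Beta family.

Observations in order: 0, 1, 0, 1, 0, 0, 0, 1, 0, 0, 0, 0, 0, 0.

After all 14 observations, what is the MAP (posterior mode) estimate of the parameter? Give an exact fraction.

obs 1: x=0 → posterior Beta(4, 9)
obs 2: x=1 → posterior Beta(5, 9)
obs 3: x=0 → posterior Beta(5, 10)
obs 4: x=1 → posterior Beta(6, 10)
obs 5: x=0 → posterior Beta(6, 11)
obs 6: x=0 → posterior Beta(6, 12)
obs 7: x=0 → posterior Beta(6, 13)
obs 8: x=1 → posterior Beta(7, 13)
obs 9: x=0 → posterior Beta(7, 14)
obs 10: x=0 → posterior Beta(7, 15)
obs 11: x=0 → posterior Beta(7, 16)
obs 12: x=0 → posterior Beta(7, 17)
obs 13: x=0 → posterior Beta(7, 18)
obs 14: x=0 → posterior Beta(7, 19)

1/4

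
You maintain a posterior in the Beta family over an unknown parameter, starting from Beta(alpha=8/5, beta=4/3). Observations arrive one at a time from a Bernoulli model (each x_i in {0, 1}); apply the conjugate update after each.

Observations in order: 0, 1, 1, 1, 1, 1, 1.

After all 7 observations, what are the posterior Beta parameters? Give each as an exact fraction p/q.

obs 1: x=0 → posterior Beta(8/5, 7/3)
obs 2: x=1 → posterior Beta(13/5, 7/3)
obs 3: x=1 → posterior Beta(18/5, 7/3)
obs 4: x=1 → posterior Beta(23/5, 7/3)
obs 5: x=1 → posterior Beta(28/5, 7/3)
obs 6: x=1 → posterior Beta(33/5, 7/3)
obs 7: x=1 → posterior Beta(38/5, 7/3)

alpha=38/5, beta=7/3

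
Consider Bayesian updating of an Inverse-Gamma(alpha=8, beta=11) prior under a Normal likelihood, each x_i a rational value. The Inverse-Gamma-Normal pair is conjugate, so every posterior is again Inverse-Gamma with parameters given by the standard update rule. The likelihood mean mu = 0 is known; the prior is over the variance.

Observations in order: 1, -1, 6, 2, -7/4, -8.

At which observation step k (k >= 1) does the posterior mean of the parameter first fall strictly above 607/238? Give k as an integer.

obs 1: x=1 → posterior Inverse-Gamma(17/2, 23/2)
obs 2: x=-1 → posterior Inverse-Gamma(9, 12)
obs 3: x=6 → posterior Inverse-Gamma(19/2, 30)
obs 4: x=2 → posterior Inverse-Gamma(10, 32)
obs 5: x=-7/4 → posterior Inverse-Gamma(21/2, 1073/32)
obs 6: x=-8 → posterior Inverse-Gamma(11, 2097/32)

k = 3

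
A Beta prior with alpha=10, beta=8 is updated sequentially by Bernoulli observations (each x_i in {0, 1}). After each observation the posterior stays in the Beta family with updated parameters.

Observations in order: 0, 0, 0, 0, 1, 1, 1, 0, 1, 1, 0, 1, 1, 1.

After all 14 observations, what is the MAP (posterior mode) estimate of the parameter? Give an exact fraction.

obs 1: x=0 → posterior Beta(10, 9)
obs 2: x=0 → posterior Beta(10, 10)
obs 3: x=0 → posterior Beta(10, 11)
obs 4: x=0 → posterior Beta(10, 12)
obs 5: x=1 → posterior Beta(11, 12)
obs 6: x=1 → posterior Beta(12, 12)
obs 7: x=1 → posterior Beta(13, 12)
obs 8: x=0 → posterior Beta(13, 13)
obs 9: x=1 → posterior Beta(14, 13)
obs 10: x=1 → posterior Beta(15, 13)
obs 11: x=0 → posterior Beta(15, 14)
obs 12: x=1 → posterior Beta(16, 14)
obs 13: x=1 → posterior Beta(17, 14)
obs 14: x=1 → posterior Beta(18, 14)

17/30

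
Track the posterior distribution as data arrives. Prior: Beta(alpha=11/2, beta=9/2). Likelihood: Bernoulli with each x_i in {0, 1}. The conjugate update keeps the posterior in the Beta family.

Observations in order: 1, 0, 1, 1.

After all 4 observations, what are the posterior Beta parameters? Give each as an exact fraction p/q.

obs 1: x=1 → posterior Beta(13/2, 9/2)
obs 2: x=0 → posterior Beta(13/2, 11/2)
obs 3: x=1 → posterior Beta(15/2, 11/2)
obs 4: x=1 → posterior Beta(17/2, 11/2)

alpha=17/2, beta=11/2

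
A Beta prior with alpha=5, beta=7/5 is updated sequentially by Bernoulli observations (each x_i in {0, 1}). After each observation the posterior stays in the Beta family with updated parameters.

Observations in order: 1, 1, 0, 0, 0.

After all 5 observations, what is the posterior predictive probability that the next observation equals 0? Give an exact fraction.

22/57

obs 1: x=1 → posterior Beta(6, 7/5)
obs 2: x=1 → posterior Beta(7, 7/5)
obs 3: x=0 → posterior Beta(7, 12/5)
obs 4: x=0 → posterior Beta(7, 17/5)
obs 5: x=0 → posterior Beta(7, 22/5)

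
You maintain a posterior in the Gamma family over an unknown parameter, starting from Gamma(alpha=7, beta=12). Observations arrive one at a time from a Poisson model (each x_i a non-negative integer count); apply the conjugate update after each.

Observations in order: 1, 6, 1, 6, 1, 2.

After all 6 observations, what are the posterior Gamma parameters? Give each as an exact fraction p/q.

alpha=24, beta=18

obs 1: x=1 → posterior Gamma(8, 13)
obs 2: x=6 → posterior Gamma(14, 14)
obs 3: x=1 → posterior Gamma(15, 15)
obs 4: x=6 → posterior Gamma(21, 16)
obs 5: x=1 → posterior Gamma(22, 17)
obs 6: x=2 → posterior Gamma(24, 18)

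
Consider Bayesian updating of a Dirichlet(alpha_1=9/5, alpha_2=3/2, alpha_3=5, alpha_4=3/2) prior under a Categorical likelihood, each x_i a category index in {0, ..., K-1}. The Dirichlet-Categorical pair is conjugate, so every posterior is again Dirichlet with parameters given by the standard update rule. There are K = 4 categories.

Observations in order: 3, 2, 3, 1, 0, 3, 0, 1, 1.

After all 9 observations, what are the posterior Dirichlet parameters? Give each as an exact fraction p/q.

obs 1: x=3 → posterior Dirichlet(9/5, 3/2, 5, 5/2)
obs 2: x=2 → posterior Dirichlet(9/5, 3/2, 6, 5/2)
obs 3: x=3 → posterior Dirichlet(9/5, 3/2, 6, 7/2)
obs 4: x=1 → posterior Dirichlet(9/5, 5/2, 6, 7/2)
obs 5: x=0 → posterior Dirichlet(14/5, 5/2, 6, 7/2)
obs 6: x=3 → posterior Dirichlet(14/5, 5/2, 6, 9/2)
obs 7: x=0 → posterior Dirichlet(19/5, 5/2, 6, 9/2)
obs 8: x=1 → posterior Dirichlet(19/5, 7/2, 6, 9/2)
obs 9: x=1 → posterior Dirichlet(19/5, 9/2, 6, 9/2)

alpha_1=19/5, alpha_2=9/2, alpha_3=6, alpha_4=9/2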